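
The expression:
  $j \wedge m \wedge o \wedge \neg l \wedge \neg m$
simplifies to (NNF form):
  $\text{False}$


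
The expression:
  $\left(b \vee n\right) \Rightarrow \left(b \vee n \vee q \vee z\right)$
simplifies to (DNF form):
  $\text{True}$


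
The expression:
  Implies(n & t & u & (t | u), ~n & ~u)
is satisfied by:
  {u: False, t: False, n: False}
  {n: True, u: False, t: False}
  {t: True, u: False, n: False}
  {n: True, t: True, u: False}
  {u: True, n: False, t: False}
  {n: True, u: True, t: False}
  {t: True, u: True, n: False}


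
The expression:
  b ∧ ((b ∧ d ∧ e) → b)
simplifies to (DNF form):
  b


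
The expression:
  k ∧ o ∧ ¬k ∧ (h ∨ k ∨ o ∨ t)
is never true.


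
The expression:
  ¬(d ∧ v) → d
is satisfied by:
  {d: True}


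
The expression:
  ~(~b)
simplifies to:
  b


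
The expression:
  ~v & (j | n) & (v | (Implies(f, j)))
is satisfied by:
  {j: True, n: True, v: False, f: False}
  {j: True, v: False, n: False, f: False}
  {f: True, j: True, n: True, v: False}
  {f: True, j: True, v: False, n: False}
  {n: True, f: False, v: False, j: False}


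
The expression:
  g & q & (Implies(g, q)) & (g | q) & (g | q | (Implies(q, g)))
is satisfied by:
  {g: True, q: True}


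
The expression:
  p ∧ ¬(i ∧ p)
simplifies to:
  p ∧ ¬i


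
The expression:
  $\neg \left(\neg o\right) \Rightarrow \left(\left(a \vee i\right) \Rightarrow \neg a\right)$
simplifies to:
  $\neg a \vee \neg o$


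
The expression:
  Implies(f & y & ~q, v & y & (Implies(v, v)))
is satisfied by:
  {q: True, v: True, y: False, f: False}
  {q: True, v: False, y: False, f: False}
  {v: True, f: False, q: False, y: False}
  {f: False, v: False, q: False, y: False}
  {f: True, q: True, v: True, y: False}
  {f: True, q: True, v: False, y: False}
  {f: True, v: True, q: False, y: False}
  {f: True, v: False, q: False, y: False}
  {y: True, q: True, v: True, f: False}
  {y: True, q: True, v: False, f: False}
  {y: True, v: True, q: False, f: False}
  {y: True, v: False, q: False, f: False}
  {f: True, y: True, q: True, v: True}
  {f: True, y: True, q: True, v: False}
  {f: True, y: True, v: True, q: False}


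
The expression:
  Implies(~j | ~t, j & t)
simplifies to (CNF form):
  j & t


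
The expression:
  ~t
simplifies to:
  ~t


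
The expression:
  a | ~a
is always true.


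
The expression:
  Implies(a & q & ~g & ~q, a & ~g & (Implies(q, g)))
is always true.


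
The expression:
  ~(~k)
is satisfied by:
  {k: True}


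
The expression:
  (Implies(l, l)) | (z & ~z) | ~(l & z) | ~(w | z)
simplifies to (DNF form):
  True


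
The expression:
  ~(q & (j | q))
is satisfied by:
  {q: False}


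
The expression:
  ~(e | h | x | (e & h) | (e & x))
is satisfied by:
  {x: False, e: False, h: False}


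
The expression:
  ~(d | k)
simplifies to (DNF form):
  ~d & ~k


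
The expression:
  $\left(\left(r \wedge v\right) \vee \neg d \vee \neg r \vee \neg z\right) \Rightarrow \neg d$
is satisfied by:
  {r: True, z: True, v: False, d: False}
  {r: True, v: False, z: False, d: False}
  {z: True, r: False, v: False, d: False}
  {r: False, v: False, z: False, d: False}
  {r: True, z: True, v: True, d: False}
  {r: True, v: True, z: False, d: False}
  {z: True, v: True, r: False, d: False}
  {v: True, r: False, z: False, d: False}
  {d: True, r: True, z: True, v: False}


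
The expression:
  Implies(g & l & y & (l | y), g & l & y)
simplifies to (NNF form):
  True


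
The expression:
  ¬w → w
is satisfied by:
  {w: True}


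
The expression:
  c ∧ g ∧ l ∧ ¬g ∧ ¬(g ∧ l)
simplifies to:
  False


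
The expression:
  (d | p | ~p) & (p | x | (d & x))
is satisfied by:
  {x: True, p: True}
  {x: True, p: False}
  {p: True, x: False}


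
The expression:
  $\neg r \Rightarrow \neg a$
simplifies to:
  $r \vee \neg a$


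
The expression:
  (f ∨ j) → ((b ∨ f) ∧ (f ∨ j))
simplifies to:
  b ∨ f ∨ ¬j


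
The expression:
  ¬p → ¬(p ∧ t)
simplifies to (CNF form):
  True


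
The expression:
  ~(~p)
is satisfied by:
  {p: True}


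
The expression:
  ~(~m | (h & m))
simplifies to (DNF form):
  m & ~h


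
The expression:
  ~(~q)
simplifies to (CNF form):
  q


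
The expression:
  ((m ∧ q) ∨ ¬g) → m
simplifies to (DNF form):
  g ∨ m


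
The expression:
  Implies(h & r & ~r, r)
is always true.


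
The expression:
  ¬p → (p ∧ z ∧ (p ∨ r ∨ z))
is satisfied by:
  {p: True}


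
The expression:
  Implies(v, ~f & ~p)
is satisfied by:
  {p: False, v: False, f: False}
  {f: True, p: False, v: False}
  {p: True, f: False, v: False}
  {f: True, p: True, v: False}
  {v: True, f: False, p: False}


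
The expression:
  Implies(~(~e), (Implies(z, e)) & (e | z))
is always true.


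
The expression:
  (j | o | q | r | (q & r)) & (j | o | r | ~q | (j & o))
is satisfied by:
  {r: True, o: True, j: True}
  {r: True, o: True, j: False}
  {r: True, j: True, o: False}
  {r: True, j: False, o: False}
  {o: True, j: True, r: False}
  {o: True, j: False, r: False}
  {j: True, o: False, r: False}


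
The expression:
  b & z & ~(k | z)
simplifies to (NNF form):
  False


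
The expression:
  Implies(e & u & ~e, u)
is always true.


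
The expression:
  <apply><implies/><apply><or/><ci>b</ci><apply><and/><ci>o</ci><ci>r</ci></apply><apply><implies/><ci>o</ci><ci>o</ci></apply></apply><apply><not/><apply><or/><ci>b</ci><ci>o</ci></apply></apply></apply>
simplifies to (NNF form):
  <apply><and/><apply><not/><ci>b</ci></apply><apply><not/><ci>o</ci></apply></apply>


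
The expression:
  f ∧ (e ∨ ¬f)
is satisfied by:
  {e: True, f: True}


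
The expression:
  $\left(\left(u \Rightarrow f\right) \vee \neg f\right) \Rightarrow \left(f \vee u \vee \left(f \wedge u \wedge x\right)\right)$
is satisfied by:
  {u: True, f: True}
  {u: True, f: False}
  {f: True, u: False}


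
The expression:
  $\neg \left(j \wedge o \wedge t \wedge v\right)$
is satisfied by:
  {o: False, v: False, t: False, j: False}
  {j: True, o: False, v: False, t: False}
  {t: True, o: False, v: False, j: False}
  {j: True, t: True, o: False, v: False}
  {v: True, j: False, o: False, t: False}
  {j: True, v: True, o: False, t: False}
  {t: True, v: True, j: False, o: False}
  {j: True, t: True, v: True, o: False}
  {o: True, t: False, v: False, j: False}
  {j: True, o: True, t: False, v: False}
  {t: True, o: True, j: False, v: False}
  {j: True, t: True, o: True, v: False}
  {v: True, o: True, t: False, j: False}
  {j: True, v: True, o: True, t: False}
  {t: True, v: True, o: True, j: False}


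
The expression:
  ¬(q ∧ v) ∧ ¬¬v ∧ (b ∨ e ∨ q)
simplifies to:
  v ∧ ¬q ∧ (b ∨ e)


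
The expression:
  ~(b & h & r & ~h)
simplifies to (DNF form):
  True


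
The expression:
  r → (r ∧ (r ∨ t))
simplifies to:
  True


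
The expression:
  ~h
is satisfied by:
  {h: False}


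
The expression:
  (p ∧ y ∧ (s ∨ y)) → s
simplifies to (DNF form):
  s ∨ ¬p ∨ ¬y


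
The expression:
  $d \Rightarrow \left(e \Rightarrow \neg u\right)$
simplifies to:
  $\neg d \vee \neg e \vee \neg u$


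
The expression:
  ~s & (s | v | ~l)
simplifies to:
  ~s & (v | ~l)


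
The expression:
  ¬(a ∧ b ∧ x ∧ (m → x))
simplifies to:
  ¬a ∨ ¬b ∨ ¬x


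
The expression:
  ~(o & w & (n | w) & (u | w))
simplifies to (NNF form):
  ~o | ~w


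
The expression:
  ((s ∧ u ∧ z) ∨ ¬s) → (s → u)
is always true.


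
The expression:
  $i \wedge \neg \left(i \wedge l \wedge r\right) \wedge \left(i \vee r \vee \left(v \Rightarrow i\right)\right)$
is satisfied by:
  {i: True, l: False, r: False}
  {i: True, r: True, l: False}
  {i: True, l: True, r: False}


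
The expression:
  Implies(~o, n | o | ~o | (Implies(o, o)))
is always true.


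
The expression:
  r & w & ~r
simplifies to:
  False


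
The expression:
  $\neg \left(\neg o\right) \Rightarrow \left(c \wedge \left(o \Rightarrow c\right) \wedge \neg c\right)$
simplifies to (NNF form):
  $\neg o$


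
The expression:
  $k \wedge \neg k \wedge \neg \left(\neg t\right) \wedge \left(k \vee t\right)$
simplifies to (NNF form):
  $\text{False}$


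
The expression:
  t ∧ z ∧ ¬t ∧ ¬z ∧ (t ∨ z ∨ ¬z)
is never true.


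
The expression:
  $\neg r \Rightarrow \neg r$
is always true.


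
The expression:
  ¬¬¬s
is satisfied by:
  {s: False}


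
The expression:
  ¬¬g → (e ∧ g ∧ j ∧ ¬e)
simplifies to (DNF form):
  ¬g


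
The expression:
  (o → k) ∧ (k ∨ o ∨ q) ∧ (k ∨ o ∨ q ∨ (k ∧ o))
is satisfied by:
  {k: True, q: True, o: False}
  {k: True, o: False, q: False}
  {k: True, q: True, o: True}
  {k: True, o: True, q: False}
  {q: True, o: False, k: False}


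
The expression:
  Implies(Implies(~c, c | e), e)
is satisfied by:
  {e: True, c: False}
  {c: False, e: False}
  {c: True, e: True}


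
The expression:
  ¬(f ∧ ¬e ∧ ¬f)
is always true.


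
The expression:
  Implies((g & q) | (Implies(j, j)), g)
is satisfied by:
  {g: True}


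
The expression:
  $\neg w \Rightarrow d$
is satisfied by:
  {d: True, w: True}
  {d: True, w: False}
  {w: True, d: False}


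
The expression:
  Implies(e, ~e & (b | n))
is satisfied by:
  {e: False}


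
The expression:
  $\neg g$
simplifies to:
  $\neg g$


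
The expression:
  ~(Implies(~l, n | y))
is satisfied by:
  {n: False, y: False, l: False}


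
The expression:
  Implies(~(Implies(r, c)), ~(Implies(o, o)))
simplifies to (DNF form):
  c | ~r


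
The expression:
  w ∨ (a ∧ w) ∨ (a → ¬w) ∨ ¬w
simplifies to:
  True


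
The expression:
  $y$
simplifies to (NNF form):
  $y$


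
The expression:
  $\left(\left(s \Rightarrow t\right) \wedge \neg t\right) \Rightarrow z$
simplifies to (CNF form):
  $s \vee t \vee z$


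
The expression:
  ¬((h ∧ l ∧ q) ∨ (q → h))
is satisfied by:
  {q: True, h: False}


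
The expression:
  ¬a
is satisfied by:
  {a: False}


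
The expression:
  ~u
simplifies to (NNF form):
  ~u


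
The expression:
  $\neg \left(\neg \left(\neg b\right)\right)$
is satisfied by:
  {b: False}


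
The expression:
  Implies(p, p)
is always true.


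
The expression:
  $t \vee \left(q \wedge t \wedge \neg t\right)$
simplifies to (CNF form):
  $t$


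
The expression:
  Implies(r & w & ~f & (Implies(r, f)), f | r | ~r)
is always true.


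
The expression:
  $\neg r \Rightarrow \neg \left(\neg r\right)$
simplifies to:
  $r$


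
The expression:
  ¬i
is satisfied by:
  {i: False}


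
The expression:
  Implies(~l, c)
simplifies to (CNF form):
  c | l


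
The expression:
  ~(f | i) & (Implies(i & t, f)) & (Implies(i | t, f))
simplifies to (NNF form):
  ~f & ~i & ~t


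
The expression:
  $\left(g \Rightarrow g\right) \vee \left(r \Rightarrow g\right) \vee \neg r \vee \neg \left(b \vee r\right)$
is always true.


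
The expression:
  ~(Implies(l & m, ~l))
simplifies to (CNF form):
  l & m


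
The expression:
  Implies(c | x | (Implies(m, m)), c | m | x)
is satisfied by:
  {x: True, m: True, c: True}
  {x: True, m: True, c: False}
  {x: True, c: True, m: False}
  {x: True, c: False, m: False}
  {m: True, c: True, x: False}
  {m: True, c: False, x: False}
  {c: True, m: False, x: False}


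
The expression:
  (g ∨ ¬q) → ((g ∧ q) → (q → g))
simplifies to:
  True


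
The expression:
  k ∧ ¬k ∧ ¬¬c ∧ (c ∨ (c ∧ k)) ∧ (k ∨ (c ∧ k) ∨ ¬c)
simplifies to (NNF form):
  False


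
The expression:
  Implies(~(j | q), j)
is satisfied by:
  {q: True, j: True}
  {q: True, j: False}
  {j: True, q: False}


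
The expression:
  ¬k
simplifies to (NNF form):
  ¬k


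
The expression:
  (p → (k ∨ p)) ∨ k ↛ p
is always true.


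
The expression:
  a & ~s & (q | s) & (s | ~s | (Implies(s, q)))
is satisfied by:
  {a: True, q: True, s: False}


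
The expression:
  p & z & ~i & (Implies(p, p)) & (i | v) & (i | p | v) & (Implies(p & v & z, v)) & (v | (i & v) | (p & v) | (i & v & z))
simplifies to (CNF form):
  p & v & z & ~i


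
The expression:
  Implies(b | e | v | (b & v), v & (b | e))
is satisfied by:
  {v: True, e: True, b: True}
  {v: True, e: True, b: False}
  {v: True, b: True, e: False}
  {e: False, b: False, v: False}


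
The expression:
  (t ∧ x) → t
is always true.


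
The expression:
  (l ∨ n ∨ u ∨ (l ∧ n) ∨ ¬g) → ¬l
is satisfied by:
  {l: False}


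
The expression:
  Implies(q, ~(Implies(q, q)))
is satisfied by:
  {q: False}


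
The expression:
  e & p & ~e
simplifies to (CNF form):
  False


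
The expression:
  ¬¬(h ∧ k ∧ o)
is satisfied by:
  {h: True, o: True, k: True}


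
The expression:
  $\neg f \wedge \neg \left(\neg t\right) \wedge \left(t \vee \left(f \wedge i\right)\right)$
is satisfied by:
  {t: True, f: False}


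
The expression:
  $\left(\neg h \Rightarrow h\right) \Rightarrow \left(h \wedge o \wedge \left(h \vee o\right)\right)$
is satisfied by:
  {o: True, h: False}
  {h: False, o: False}
  {h: True, o: True}


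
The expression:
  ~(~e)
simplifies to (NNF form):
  e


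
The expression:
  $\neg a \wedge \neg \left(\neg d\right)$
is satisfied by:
  {d: True, a: False}


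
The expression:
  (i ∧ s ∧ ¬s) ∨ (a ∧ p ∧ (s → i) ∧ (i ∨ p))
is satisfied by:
  {a: True, p: True, i: True, s: False}
  {a: True, p: True, s: False, i: False}
  {a: True, p: True, i: True, s: True}


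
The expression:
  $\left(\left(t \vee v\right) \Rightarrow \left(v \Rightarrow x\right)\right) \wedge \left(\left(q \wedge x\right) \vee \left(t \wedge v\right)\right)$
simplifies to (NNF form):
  $x \wedge \left(q \vee t\right) \wedge \left(q \vee v\right)$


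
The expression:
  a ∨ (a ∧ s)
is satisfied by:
  {a: True}


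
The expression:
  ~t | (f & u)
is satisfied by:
  {f: True, u: True, t: False}
  {f: True, u: False, t: False}
  {u: True, f: False, t: False}
  {f: False, u: False, t: False}
  {t: True, f: True, u: True}


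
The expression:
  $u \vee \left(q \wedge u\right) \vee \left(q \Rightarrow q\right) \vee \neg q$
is always true.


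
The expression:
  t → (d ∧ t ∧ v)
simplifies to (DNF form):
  (d ∧ v) ∨ ¬t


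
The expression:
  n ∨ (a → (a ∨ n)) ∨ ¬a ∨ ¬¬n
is always true.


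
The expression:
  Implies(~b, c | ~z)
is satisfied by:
  {b: True, c: True, z: False}
  {b: True, c: False, z: False}
  {c: True, b: False, z: False}
  {b: False, c: False, z: False}
  {b: True, z: True, c: True}
  {b: True, z: True, c: False}
  {z: True, c: True, b: False}


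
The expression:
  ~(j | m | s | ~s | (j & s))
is never true.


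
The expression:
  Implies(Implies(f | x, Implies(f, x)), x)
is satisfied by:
  {x: True, f: True}
  {x: True, f: False}
  {f: True, x: False}


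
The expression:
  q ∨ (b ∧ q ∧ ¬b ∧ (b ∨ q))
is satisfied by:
  {q: True}


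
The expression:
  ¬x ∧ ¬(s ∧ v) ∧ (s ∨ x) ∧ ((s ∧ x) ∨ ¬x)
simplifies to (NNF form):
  s ∧ ¬v ∧ ¬x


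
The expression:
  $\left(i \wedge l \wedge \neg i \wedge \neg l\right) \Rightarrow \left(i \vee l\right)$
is always true.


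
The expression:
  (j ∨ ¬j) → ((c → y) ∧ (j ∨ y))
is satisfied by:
  {y: True, j: True, c: False}
  {y: True, c: False, j: False}
  {y: True, j: True, c: True}
  {y: True, c: True, j: False}
  {j: True, c: False, y: False}


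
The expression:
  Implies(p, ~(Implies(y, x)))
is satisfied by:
  {y: True, p: False, x: False}
  {y: False, p: False, x: False}
  {x: True, y: True, p: False}
  {x: True, y: False, p: False}
  {p: True, y: True, x: False}


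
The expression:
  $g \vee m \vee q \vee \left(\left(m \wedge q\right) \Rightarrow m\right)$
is always true.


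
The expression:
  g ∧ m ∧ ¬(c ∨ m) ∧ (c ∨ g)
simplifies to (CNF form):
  False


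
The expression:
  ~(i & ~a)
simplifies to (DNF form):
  a | ~i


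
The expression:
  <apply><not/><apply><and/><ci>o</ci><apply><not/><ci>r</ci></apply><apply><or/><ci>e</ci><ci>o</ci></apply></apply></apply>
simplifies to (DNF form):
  <apply><or/><ci>r</ci><apply><not/><ci>o</ci></apply></apply>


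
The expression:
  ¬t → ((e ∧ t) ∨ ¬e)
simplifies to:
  t ∨ ¬e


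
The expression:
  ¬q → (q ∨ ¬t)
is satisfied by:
  {q: True, t: False}
  {t: False, q: False}
  {t: True, q: True}


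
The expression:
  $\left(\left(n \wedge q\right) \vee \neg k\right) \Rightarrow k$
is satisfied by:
  {k: True}


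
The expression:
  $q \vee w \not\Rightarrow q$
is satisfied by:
  {q: True, w: True}
  {q: True, w: False}
  {w: True, q: False}


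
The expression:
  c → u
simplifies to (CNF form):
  u ∨ ¬c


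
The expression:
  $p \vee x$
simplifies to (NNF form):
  $p \vee x$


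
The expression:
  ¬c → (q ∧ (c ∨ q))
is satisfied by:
  {q: True, c: True}
  {q: True, c: False}
  {c: True, q: False}


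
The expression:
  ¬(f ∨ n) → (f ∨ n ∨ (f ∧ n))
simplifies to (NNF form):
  f ∨ n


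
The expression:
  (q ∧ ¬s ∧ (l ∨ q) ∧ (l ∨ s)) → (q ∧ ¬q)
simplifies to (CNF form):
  s ∨ ¬l ∨ ¬q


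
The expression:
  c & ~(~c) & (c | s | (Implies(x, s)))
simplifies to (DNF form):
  c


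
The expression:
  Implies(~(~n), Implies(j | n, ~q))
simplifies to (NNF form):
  ~n | ~q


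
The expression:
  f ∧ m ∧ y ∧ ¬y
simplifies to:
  False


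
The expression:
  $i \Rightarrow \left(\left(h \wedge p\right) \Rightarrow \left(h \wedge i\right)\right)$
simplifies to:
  $\text{True}$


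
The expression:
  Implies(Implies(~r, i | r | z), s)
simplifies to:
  s | (~i & ~r & ~z)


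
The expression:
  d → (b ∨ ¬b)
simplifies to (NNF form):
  True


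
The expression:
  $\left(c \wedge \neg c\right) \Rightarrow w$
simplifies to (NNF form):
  $\text{True}$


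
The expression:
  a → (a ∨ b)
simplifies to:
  True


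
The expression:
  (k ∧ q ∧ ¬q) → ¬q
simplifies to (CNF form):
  True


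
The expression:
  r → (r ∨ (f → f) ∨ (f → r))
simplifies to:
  True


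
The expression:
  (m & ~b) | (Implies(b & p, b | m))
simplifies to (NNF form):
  True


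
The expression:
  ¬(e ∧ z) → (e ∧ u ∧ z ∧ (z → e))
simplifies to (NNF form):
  e ∧ z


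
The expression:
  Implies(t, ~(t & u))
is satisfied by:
  {u: False, t: False}
  {t: True, u: False}
  {u: True, t: False}


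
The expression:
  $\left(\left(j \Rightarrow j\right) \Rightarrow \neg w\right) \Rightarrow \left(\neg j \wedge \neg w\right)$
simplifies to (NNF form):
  $w \vee \neg j$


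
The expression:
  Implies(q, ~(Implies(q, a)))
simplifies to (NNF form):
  ~a | ~q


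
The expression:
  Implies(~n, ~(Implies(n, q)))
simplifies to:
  n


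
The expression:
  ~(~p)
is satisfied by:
  {p: True}


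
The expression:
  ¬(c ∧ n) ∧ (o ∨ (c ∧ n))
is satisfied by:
  {o: True, c: False, n: False}
  {o: True, n: True, c: False}
  {o: True, c: True, n: False}


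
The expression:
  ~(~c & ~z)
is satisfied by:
  {z: True, c: True}
  {z: True, c: False}
  {c: True, z: False}


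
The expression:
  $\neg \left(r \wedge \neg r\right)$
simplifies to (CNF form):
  $\text{True}$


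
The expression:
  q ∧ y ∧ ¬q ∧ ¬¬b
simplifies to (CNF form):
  False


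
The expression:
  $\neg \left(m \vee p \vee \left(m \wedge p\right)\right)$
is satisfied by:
  {p: False, m: False}


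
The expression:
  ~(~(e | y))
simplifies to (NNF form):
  e | y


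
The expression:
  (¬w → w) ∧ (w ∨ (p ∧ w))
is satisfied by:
  {w: True}


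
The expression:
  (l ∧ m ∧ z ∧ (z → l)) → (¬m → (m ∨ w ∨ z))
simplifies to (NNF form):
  True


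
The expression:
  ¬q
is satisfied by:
  {q: False}


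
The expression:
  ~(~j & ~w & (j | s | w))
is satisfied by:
  {j: True, w: True, s: False}
  {j: True, s: False, w: False}
  {w: True, s: False, j: False}
  {w: False, s: False, j: False}
  {j: True, w: True, s: True}
  {j: True, s: True, w: False}
  {w: True, s: True, j: False}


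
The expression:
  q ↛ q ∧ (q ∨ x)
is never true.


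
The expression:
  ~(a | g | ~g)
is never true.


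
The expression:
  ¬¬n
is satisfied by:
  {n: True}


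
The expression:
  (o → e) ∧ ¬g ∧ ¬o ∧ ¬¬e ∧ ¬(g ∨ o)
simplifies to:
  e ∧ ¬g ∧ ¬o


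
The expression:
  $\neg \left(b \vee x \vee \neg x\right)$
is never true.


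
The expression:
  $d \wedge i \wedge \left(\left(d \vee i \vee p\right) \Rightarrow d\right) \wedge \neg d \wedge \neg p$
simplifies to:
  $\text{False}$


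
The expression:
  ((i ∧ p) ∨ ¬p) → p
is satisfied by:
  {p: True}


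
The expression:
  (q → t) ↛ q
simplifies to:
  ¬q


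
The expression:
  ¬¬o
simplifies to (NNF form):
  o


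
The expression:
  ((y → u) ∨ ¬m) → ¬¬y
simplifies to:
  y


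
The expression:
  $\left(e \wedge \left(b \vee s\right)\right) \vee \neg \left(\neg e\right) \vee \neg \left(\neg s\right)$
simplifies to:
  $e \vee s$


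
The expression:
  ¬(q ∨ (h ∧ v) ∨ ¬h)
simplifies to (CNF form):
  h ∧ ¬q ∧ ¬v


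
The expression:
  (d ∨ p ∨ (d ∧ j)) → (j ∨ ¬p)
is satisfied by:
  {j: True, p: False}
  {p: False, j: False}
  {p: True, j: True}


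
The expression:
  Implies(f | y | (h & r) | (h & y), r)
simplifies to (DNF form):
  r | (~f & ~y)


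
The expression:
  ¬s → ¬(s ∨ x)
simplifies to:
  s ∨ ¬x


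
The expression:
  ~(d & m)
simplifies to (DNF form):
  ~d | ~m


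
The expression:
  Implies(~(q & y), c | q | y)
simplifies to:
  c | q | y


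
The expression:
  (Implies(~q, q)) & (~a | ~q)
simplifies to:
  q & ~a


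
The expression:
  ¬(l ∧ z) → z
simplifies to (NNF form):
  z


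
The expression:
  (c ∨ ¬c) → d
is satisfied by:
  {d: True}


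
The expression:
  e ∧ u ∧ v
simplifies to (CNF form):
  e ∧ u ∧ v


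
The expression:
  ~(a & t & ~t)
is always true.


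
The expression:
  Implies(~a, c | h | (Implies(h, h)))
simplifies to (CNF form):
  True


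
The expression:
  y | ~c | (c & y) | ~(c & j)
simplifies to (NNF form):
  y | ~c | ~j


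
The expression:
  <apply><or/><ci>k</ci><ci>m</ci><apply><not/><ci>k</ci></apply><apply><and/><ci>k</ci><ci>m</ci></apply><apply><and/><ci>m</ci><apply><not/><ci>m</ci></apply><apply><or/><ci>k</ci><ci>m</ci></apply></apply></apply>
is always true.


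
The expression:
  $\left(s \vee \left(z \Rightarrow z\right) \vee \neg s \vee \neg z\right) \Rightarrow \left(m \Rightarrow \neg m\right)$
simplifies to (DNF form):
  $\neg m$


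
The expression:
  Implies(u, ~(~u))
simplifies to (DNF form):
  True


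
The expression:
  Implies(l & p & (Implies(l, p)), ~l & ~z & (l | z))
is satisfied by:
  {l: False, p: False}
  {p: True, l: False}
  {l: True, p: False}


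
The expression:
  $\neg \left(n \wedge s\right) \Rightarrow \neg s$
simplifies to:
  $n \vee \neg s$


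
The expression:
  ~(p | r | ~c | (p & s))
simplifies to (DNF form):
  c & ~p & ~r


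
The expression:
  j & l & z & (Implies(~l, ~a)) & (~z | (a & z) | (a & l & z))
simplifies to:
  a & j & l & z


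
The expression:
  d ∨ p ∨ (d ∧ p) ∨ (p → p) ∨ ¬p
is always true.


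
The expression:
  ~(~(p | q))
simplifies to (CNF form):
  p | q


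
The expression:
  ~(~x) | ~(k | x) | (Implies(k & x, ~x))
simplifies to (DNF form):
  True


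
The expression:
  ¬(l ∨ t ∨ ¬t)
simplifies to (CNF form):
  False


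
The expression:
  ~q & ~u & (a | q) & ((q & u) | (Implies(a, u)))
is never true.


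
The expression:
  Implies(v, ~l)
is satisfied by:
  {l: False, v: False}
  {v: True, l: False}
  {l: True, v: False}


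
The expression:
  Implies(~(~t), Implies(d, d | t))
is always true.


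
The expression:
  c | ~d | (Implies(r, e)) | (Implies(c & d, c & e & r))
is always true.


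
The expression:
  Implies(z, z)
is always true.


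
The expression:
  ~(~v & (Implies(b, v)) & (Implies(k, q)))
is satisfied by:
  {b: True, v: True, k: True, q: False}
  {b: True, v: True, k: False, q: False}
  {q: True, b: True, v: True, k: True}
  {q: True, b: True, v: True, k: False}
  {b: True, k: True, v: False, q: False}
  {b: True, k: False, v: False, q: False}
  {b: True, q: True, k: True, v: False}
  {b: True, q: True, k: False, v: False}
  {v: True, k: True, b: False, q: False}
  {v: True, b: False, k: False, q: False}
  {q: True, v: True, k: True, b: False}
  {q: True, v: True, b: False, k: False}
  {k: True, b: False, v: False, q: False}


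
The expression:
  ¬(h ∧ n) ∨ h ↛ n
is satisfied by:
  {h: False, n: False}
  {n: True, h: False}
  {h: True, n: False}


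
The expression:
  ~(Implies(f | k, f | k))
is never true.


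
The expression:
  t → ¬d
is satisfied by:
  {t: False, d: False}
  {d: True, t: False}
  {t: True, d: False}


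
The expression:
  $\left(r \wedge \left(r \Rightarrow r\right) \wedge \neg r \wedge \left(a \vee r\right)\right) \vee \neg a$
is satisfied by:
  {a: False}


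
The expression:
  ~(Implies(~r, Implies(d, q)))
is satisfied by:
  {d: True, q: False, r: False}


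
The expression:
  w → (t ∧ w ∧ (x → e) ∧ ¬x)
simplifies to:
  (t ∧ ¬x) ∨ ¬w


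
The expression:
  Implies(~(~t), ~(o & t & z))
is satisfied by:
  {o: False, t: False, z: False}
  {z: True, o: False, t: False}
  {t: True, o: False, z: False}
  {z: True, t: True, o: False}
  {o: True, z: False, t: False}
  {z: True, o: True, t: False}
  {t: True, o: True, z: False}


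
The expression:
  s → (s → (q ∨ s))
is always true.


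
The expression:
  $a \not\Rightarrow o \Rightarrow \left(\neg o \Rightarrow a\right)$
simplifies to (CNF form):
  $\text{True}$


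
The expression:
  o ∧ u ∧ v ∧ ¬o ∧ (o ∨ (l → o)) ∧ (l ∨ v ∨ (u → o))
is never true.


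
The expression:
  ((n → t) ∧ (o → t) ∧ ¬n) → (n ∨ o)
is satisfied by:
  {n: True, o: True}
  {n: True, o: False}
  {o: True, n: False}


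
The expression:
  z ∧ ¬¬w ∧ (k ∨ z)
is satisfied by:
  {z: True, w: True}


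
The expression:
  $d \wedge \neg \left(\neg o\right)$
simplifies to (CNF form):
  $d \wedge o$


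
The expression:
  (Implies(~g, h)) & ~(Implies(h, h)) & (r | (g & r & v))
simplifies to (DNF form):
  False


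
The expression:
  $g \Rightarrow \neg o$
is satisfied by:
  {g: False, o: False}
  {o: True, g: False}
  {g: True, o: False}


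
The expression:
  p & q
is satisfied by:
  {p: True, q: True}


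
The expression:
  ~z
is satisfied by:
  {z: False}


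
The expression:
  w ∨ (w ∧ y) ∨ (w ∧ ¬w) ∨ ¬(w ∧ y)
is always true.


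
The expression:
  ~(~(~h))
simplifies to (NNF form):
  ~h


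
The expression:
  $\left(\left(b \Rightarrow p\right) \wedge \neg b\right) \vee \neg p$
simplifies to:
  $\neg b \vee \neg p$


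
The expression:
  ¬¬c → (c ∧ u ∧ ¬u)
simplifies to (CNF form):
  ¬c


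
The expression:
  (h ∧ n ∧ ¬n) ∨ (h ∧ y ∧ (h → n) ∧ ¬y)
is never true.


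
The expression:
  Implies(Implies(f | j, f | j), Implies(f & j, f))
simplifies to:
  True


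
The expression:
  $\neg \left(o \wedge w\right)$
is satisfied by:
  {w: False, o: False}
  {o: True, w: False}
  {w: True, o: False}


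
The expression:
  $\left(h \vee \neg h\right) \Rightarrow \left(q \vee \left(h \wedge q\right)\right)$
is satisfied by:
  {q: True}


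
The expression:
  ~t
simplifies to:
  ~t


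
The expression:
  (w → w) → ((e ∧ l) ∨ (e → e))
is always true.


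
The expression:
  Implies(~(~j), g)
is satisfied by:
  {g: True, j: False}
  {j: False, g: False}
  {j: True, g: True}


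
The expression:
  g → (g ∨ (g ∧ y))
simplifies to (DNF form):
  True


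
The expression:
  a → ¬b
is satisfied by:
  {a: False, b: False}
  {b: True, a: False}
  {a: True, b: False}


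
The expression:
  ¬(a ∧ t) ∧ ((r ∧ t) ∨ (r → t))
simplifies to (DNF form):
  (t ∧ ¬a) ∨ (¬r ∧ ¬t)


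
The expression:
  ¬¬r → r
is always true.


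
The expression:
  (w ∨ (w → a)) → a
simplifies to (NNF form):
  a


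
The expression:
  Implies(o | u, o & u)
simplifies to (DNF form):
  (o & u) | (~o & ~u)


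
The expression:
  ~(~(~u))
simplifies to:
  ~u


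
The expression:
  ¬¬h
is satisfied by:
  {h: True}


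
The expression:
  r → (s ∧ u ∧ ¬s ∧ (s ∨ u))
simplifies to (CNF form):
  ¬r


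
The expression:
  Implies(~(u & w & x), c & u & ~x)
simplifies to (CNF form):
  u & (c | x) & (w | ~x)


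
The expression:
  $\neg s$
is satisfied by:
  {s: False}


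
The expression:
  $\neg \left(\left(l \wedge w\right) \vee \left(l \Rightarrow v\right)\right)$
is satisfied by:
  {l: True, v: False, w: False}


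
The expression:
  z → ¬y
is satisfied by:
  {z: False, y: False}
  {y: True, z: False}
  {z: True, y: False}


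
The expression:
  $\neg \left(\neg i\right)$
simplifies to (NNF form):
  $i$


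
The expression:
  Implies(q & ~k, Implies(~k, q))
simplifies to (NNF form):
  True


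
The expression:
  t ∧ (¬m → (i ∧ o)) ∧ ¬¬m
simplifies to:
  m ∧ t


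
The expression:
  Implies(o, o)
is always true.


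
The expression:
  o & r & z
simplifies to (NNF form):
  o & r & z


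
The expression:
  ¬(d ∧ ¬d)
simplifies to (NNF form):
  True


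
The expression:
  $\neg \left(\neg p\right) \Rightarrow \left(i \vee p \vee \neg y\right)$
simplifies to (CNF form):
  $\text{True}$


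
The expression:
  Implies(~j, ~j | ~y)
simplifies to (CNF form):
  True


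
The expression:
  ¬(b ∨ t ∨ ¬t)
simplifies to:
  False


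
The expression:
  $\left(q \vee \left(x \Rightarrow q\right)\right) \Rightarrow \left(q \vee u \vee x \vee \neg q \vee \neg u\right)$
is always true.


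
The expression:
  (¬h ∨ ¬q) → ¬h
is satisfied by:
  {q: True, h: False}
  {h: False, q: False}
  {h: True, q: True}


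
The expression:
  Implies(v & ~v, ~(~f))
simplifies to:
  True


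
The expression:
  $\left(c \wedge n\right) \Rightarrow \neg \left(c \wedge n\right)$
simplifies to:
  $\neg c \vee \neg n$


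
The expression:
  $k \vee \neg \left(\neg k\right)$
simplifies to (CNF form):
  $k$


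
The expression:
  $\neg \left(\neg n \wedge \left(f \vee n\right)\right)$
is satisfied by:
  {n: True, f: False}
  {f: False, n: False}
  {f: True, n: True}


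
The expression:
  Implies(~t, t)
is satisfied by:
  {t: True}


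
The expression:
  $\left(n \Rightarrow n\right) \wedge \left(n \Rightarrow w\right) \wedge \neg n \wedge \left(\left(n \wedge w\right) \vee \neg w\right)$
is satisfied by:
  {n: False, w: False}


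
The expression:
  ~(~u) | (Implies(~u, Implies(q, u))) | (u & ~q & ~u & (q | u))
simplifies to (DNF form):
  u | ~q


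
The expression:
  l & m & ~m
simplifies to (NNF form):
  False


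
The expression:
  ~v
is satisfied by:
  {v: False}


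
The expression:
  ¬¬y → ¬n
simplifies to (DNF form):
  ¬n ∨ ¬y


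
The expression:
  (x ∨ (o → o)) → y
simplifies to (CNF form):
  y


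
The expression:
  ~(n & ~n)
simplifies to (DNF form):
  True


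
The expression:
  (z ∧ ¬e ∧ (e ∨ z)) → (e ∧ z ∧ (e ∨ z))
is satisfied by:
  {e: True, z: False}
  {z: False, e: False}
  {z: True, e: True}


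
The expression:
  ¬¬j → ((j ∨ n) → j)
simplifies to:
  True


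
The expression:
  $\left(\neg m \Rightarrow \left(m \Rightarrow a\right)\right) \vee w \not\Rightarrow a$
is always true.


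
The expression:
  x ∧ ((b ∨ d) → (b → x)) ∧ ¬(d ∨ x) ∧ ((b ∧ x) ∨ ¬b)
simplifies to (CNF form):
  False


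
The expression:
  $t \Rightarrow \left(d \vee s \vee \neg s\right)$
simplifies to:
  $\text{True}$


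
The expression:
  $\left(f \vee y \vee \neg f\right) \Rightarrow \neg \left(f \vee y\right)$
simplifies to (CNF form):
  $\neg f \wedge \neg y$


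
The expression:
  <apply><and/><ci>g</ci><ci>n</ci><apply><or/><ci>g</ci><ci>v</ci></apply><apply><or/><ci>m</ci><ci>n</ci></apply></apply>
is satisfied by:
  {g: True, n: True}


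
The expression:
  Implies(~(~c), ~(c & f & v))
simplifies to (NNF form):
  ~c | ~f | ~v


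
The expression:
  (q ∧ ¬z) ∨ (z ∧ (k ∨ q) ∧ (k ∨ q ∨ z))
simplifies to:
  q ∨ (k ∧ z)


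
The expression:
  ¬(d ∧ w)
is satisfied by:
  {w: False, d: False}
  {d: True, w: False}
  {w: True, d: False}


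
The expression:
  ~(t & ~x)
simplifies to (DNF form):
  x | ~t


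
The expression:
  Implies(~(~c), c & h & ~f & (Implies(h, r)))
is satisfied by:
  {h: True, r: True, c: False, f: False}
  {h: True, r: False, c: False, f: False}
  {r: True, f: False, h: False, c: False}
  {f: False, r: False, h: False, c: False}
  {f: True, h: True, r: True, c: False}
  {f: True, h: True, r: False, c: False}
  {f: True, r: True, h: False, c: False}
  {f: True, r: False, h: False, c: False}
  {c: True, h: True, r: True, f: False}


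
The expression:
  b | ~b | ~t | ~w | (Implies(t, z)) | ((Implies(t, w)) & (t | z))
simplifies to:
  True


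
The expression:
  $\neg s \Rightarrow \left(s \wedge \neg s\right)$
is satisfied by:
  {s: True}


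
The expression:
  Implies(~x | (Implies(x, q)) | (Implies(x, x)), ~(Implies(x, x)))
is never true.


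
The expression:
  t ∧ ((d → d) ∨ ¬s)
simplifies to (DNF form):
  t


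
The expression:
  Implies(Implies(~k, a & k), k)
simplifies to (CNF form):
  True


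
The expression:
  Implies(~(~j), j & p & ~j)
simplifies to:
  ~j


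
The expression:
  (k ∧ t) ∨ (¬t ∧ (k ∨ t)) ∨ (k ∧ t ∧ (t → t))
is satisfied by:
  {k: True}


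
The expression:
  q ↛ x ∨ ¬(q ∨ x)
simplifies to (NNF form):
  ¬x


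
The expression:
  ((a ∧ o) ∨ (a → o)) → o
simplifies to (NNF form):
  a ∨ o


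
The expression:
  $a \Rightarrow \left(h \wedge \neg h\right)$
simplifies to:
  $\neg a$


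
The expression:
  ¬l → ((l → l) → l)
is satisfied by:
  {l: True}


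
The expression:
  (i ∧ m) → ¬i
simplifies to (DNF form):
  ¬i ∨ ¬m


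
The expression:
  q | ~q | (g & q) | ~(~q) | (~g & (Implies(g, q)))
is always true.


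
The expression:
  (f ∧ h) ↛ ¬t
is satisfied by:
  {t: True, h: True, f: True}


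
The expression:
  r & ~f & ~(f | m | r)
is never true.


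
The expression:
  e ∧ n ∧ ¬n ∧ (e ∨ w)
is never true.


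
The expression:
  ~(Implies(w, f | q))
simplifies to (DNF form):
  w & ~f & ~q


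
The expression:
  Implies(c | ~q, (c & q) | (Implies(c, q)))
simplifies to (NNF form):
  q | ~c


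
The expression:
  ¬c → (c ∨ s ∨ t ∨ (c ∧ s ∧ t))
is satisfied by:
  {t: True, c: True, s: True}
  {t: True, c: True, s: False}
  {t: True, s: True, c: False}
  {t: True, s: False, c: False}
  {c: True, s: True, t: False}
  {c: True, s: False, t: False}
  {s: True, c: False, t: False}


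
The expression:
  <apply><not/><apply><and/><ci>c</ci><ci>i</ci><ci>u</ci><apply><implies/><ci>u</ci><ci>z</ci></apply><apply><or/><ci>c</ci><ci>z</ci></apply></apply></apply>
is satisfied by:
  {u: False, c: False, z: False, i: False}
  {i: True, u: False, c: False, z: False}
  {z: True, u: False, c: False, i: False}
  {i: True, z: True, u: False, c: False}
  {c: True, i: False, u: False, z: False}
  {i: True, c: True, u: False, z: False}
  {z: True, c: True, i: False, u: False}
  {i: True, z: True, c: True, u: False}
  {u: True, z: False, c: False, i: False}
  {i: True, u: True, z: False, c: False}
  {z: True, u: True, i: False, c: False}
  {i: True, z: True, u: True, c: False}
  {c: True, u: True, z: False, i: False}
  {i: True, c: True, u: True, z: False}
  {z: True, c: True, u: True, i: False}


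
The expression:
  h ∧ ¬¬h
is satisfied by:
  {h: True}


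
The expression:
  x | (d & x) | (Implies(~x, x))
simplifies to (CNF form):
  x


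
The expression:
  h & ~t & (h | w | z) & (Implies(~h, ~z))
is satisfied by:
  {h: True, t: False}


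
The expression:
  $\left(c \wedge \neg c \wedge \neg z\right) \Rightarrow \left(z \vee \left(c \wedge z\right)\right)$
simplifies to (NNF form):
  $\text{True}$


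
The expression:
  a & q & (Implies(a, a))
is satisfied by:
  {a: True, q: True}


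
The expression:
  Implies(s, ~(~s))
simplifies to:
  True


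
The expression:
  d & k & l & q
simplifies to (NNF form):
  d & k & l & q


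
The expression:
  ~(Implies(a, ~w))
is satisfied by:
  {a: True, w: True}


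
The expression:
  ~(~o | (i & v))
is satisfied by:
  {o: True, v: False, i: False}
  {i: True, o: True, v: False}
  {v: True, o: True, i: False}


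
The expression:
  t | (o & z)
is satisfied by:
  {t: True, z: True, o: True}
  {t: True, z: True, o: False}
  {t: True, o: True, z: False}
  {t: True, o: False, z: False}
  {z: True, o: True, t: False}


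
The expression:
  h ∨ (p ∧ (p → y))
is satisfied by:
  {h: True, p: True, y: True}
  {h: True, p: True, y: False}
  {h: True, y: True, p: False}
  {h: True, y: False, p: False}
  {p: True, y: True, h: False}


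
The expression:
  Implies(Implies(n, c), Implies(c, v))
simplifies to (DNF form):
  v | ~c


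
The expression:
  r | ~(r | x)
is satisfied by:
  {r: True, x: False}
  {x: False, r: False}
  {x: True, r: True}


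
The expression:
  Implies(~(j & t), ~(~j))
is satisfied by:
  {j: True}


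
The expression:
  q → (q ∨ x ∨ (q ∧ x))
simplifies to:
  True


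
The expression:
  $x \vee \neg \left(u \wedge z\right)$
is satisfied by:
  {x: True, u: False, z: False}
  {u: False, z: False, x: False}
  {x: True, z: True, u: False}
  {z: True, u: False, x: False}
  {x: True, u: True, z: False}
  {u: True, x: False, z: False}
  {x: True, z: True, u: True}


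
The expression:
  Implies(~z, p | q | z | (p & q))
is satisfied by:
  {q: True, z: True, p: True}
  {q: True, z: True, p: False}
  {q: True, p: True, z: False}
  {q: True, p: False, z: False}
  {z: True, p: True, q: False}
  {z: True, p: False, q: False}
  {p: True, z: False, q: False}
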